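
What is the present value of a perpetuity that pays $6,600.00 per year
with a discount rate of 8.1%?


Formula: PV = C / r
Substituting: PV = $6,600.00 / 0.081
PV = $81,481.48

$81,481.48


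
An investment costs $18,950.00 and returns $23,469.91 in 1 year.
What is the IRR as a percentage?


Formula: IRR = C1/C0 - 1
Substituting: IRR = $23,469.91 / $18,950.00 - 1
Ratio: 1.238518 - 1 = 0.238518
IRR = 23.8518%

23.8518%


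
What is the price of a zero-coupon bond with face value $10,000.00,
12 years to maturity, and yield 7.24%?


Formula: Price = FV / (1 + r)^n
Substituting: Price = $10,000.00 / (1 + 0.0724)^12
Discount factor: (1.0724)^12 = 2.313565
Price = $10,000.00 / 2.313565 = $4,322.33

$4,322.33


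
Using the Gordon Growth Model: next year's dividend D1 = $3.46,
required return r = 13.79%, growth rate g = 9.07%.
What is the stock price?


Formula: P = D1 / (r - g)
Spread: r - g = 0.1379 - 0.0907 = 0.0472
Substituting: P = $3.46 / 0.0472
P = $73.31

$73.31


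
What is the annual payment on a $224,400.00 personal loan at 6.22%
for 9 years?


Formula: PMT = PV * r / (1 - (1+r)^(-n))
Denominator: 1 - (1 + 0.0622)^(-9) = 0.419044
Numerator: $224,400.00 * 0.0622 = 13957.68
PMT = 13957.68 / 0.419044 = $33,308.40

$33,308.40


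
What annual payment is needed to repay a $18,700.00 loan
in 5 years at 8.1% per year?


Formula: PMT = PV * r / (1 - (1+r)^(-n))
Denominator: 1 - (1 + 0.081)^(-5) = 0.322559
Numerator: $18,700.00 * 0.081 = 1514.7
PMT = 1514.7 / 0.322559 = $4,695.89

$4,695.89


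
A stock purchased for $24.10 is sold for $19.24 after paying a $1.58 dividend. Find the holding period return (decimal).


Formula: HPR = (P1 - P0 + D) / P0
Gain: $19.24 - $24.10 + $1.58 = -$3.28
HPR = -$3.28 / $24.10 = -0.1361

-0.1361


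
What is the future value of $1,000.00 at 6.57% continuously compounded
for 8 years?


Formula: FV = P * e^(r*t)
Exponent: r*t = 0.0657 * 8 = 0.5256
e^(0.5256) = 1.691473
FV = $1,000.00 * 1.691473 = $1,691.47

$1,691.47


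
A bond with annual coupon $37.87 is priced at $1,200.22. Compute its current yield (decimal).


Formula: Current yield = annual coupon / price
Substituting: CY = $37.87 / $1,200.22
CY = 0.031553

0.031553


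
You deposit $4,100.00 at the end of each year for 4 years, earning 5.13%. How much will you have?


Formula: FV = PMT * ((1+r)^n - 1) / r
Growth factor: (1 + 0.0513)^4 = 1.221537
Numerator: 1.221537 - 1 = 0.221537
FV = $4,100.00 * 0.221537 / 0.0513 = $17,705.69

$17,705.69


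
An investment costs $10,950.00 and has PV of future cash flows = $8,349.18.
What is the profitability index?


Formula: PI = PV(cash flows) / initial investment
Substituting: PI = $8,349.18 / $10,950.00
PI = 0.7625

0.7625


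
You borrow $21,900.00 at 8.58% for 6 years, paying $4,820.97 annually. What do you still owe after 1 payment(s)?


Formula: Balance = PV*(1+r)^k - PMT*((1+r)^k - 1)/r
Growth: (1 + 0.0858)^1 = 1.0858
Accumulated factor: ((1+r)^k - 1)/r = 1.0
Balance = $21,900.00 * 1.0858 - $4,820.97 * 1.0
Balance = $18,958.05

$18,958.05


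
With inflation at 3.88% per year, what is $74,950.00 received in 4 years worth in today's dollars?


Formula: Real value = nominal / (1 + inflation)^years
Price level: (1 + 0.0388)^4 = 1.164469
Real value = $74,950.00 / 1.164469 = $64,364.13

$64,364.13


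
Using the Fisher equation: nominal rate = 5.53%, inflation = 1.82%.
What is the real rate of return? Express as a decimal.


Formula: (1 + r_real) = (1 + r_nom) / (1 + inflation)
Substituting: (1 + r_real) = 1.0553 / 1.0182
(1 + r_real) = 1.036437
r_real = 1.036437 - 1 = 0.036437

0.036437


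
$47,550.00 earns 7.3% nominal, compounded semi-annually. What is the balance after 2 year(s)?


Formula: FV = P * (1 + r/m)^(m*t)
Period rate: r/m = 0.073 / 2 = 0.0365
Total periods: m*t = 2 * 2 = 4
Growth factor: (1 + 0.0365)^4 = 1.15419
FV = $47,550.00 * 1.15419 = $54,881.72

$54,881.72


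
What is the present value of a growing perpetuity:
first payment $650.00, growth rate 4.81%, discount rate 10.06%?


Formula: PV = C / (r - g)
Spread: r - g = 0.1006 - 0.0481 = 0.0525
Substituting: PV = $650.00 / 0.0525
PV = $12,380.95

$12,380.95


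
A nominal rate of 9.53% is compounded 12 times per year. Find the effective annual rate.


Formula: EAR = (1 + r/m)^m - 1
Period rate: r/m = 0.0953 / 12 = 0.007942
Compounding: (1 + 0.007942)^12 = 1.099575
EAR = 1.099575 - 1 = 0.099575

0.099575


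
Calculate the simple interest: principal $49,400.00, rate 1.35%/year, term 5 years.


Formula: I = P * r * t
Substituting: I = $49,400.00 * 0.0135 * 5
Step: I = $49,400.00 * 0.0675
I = $3,334.50

$3,334.50


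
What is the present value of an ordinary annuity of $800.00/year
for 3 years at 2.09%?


Formula: PV = PMT * (1 - (1+r)^(-n)) / r
Discount factor: (1 + 0.0209)^(-3) = 0.939832
Bracket: 1 - 0.939832 = 0.060168
PV = $800.00 * 0.060168 / 0.0209 = $2,303.07

$2,303.07


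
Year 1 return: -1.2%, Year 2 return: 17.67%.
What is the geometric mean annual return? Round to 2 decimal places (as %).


Formula: Geometric mean = ((1+r1)*(1+r2))^(1/2) - 1
Product: (1 + -0.012) * (1 + 0.1767) = 0.988 * 1.1767 = 1.16258
Square root: 1.16258^0.5 = 1.07823
Geometric mean = 1.07823 - 1 = 0.07823
As percentage: 7.82%

7.82%


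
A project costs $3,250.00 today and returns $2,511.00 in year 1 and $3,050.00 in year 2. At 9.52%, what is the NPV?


Formula: NPV = C0 + C1/(1+r) + C2/(1+r)^2
Discount C1: $2,511.00 / (1 + 0.0952) = $2,292.73
Discount C2: $3,050.00 / (1 + 0.0952)^2 = $2,542.80
NPV = -$3,250.00 + $2,292.73 + $2,542.80 = $1,585.54

$1,585.54


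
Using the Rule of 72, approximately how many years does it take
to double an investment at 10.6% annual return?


Formula: Years ≈ 72 / r
Substituting: Years ≈ 72 / 10.6
Years ≈ 6.8

6.8 years


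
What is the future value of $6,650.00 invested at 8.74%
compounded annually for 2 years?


Formula: FV = P * (1 + r)^n
Substituting: FV = $6,650.00 * (1 + 0.0874)^2
Growth factor: (1.0874)^2 = 1.182439
FV = $6,650.00 * 1.182439 = $7,863.22

$7,863.22


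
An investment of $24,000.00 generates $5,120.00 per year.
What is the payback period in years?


Formula: Payback = investment / annual cash flow
Substituting: Payback = $24,000.00 / $5,120.00
Payback = 4.6875 years

4.6875 years


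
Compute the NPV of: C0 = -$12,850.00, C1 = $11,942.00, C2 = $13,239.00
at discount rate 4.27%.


Formula: NPV = C0 + C1/(1+r) + C2/(1+r)^2
Discount C1: $11,942.00 / (1 + 0.0427) = $11,452.96
Discount C2: $13,239.00 / (1 + 0.0427)^2 = $12,176.89
NPV = -$12,850.00 + $11,452.96 + $12,176.89 = $10,779.85

$10,779.85


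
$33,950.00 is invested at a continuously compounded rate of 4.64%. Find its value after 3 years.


Formula: FV = P * e^(r*t)
Exponent: r*t = 0.0464 * 3 = 0.1392
e^(0.1392) = 1.149354
FV = $33,950.00 * 1.149354 = $39,020.57

$39,020.57


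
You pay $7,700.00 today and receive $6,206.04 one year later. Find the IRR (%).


Formula: IRR = C1/C0 - 1
Substituting: IRR = $6,206.04 / $7,700.00 - 1
Ratio: 0.805979 - 1 = -0.194021
IRR = -19.4021%

-19.4021%


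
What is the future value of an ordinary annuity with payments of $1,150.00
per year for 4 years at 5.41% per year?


Formula: FV = PMT * ((1+r)^n - 1) / r
Growth factor: (1 + 0.0541)^4 = 1.234603
Numerator: 1.234603 - 1 = 0.234603
FV = $1,150.00 * 0.234603 / 0.0541 = $4,986.94

$4,986.94


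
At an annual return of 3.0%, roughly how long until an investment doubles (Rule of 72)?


Formula: Years ≈ 72 / r
Substituting: Years ≈ 72 / 3.0
Years ≈ 24.0

24.0 years


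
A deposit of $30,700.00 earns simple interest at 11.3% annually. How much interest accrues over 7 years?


Formula: I = P * r * t
Substituting: I = $30,700.00 * 0.113 * 7
Step: I = $30,700.00 * 0.791
I = $24,283.70

$24,283.70


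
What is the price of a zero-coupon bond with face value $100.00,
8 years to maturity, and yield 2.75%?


Formula: Price = FV / (1 + r)^n
Substituting: Price = $100.00 / (1 + 0.0275)^8
Discount factor: (1.0275)^8 = 1.242381
Price = $100.00 / 1.242381 = $80.49

$80.49


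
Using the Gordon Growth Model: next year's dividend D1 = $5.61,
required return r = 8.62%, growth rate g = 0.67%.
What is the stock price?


Formula: P = D1 / (r - g)
Spread: r - g = 0.0862 - 0.0067 = 0.0795
Substituting: P = $5.61 / 0.0795
P = $70.57

$70.57


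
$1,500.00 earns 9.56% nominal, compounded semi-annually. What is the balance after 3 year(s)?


Formula: FV = P * (1 + r/m)^(m*t)
Period rate: r/m = 0.0956 / 2 = 0.0478
Total periods: m*t = 2 * 3 = 6
Growth factor: (1 + 0.0478)^6 = 1.323337
FV = $1,500.00 * 1.323337 = $1,985.01

$1,985.01


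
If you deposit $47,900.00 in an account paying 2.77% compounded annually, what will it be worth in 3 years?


Formula: FV = P * (1 + r)^n
Substituting: FV = $47,900.00 * (1 + 0.0277)^3
Growth factor: (1.0277)^3 = 1.085423
FV = $47,900.00 * 1.085423 = $51,991.77

$51,991.77


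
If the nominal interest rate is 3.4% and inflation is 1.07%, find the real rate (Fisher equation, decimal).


Formula: (1 + r_real) = (1 + r_nom) / (1 + inflation)
Substituting: (1 + r_real) = 1.034 / 1.0107
(1 + r_real) = 1.023053
r_real = 1.023053 - 1 = 0.023053

0.023053


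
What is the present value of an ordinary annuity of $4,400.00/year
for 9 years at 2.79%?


Formula: PV = PMT * (1 - (1+r)^(-n)) / r
Discount factor: (1 + 0.0279)^(-9) = 0.780625
Bracket: 1 - 0.780625 = 0.219375
PV = $4,400.00 * 0.219375 / 0.0279 = $34,596.85

$34,596.85


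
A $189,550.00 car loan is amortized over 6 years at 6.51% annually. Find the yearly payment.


Formula: PMT = PV * r / (1 - (1+r)^(-n))
Denominator: 1 - (1 + 0.0651)^(-6) = 0.315052
Numerator: $189,550.00 * 0.0651 = 12339.705
PMT = 12339.705 / 0.315052 = $39,167.22

$39,167.22


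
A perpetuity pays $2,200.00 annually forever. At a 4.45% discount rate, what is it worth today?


Formula: PV = C / r
Substituting: PV = $2,200.00 / 0.0445
PV = $49,438.20

$49,438.20


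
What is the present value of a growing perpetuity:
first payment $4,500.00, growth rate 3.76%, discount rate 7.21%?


Formula: PV = C / (r - g)
Spread: r - g = 0.0721 - 0.0376 = 0.0345
Substituting: PV = $4,500.00 / 0.0345
PV = $130,434.78

$130,434.78


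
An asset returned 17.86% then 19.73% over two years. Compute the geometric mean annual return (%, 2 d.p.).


Formula: Geometric mean = ((1+r1)*(1+r2))^(1/2) - 1
Product: (1 + 0.1786) * (1 + 0.1973) = 1.1786 * 1.1973 = 1.411138
Square root: 1.411138^0.5 = 1.187913
Geometric mean = 1.187913 - 1 = 0.187913
As percentage: 18.79%

18.79%


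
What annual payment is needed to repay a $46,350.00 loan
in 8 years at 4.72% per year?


Formula: PMT = PV * r / (1 - (1+r)^(-n))
Denominator: 1 - (1 + 0.0472)^(-8) = 0.308547
Numerator: $46,350.00 * 0.0472 = 2187.72
PMT = 2187.72 / 0.308547 = $7,090.40

$7,090.40


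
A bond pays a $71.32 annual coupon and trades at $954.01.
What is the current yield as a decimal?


Formula: Current yield = annual coupon / price
Substituting: CY = $71.32 / $954.01
CY = 0.074758

0.074758


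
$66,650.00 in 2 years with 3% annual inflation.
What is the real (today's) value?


Formula: Real value = nominal / (1 + inflation)^years
Price level: (1 + 0.03)^2 = 1.0609
Real value = $66,650.00 / 1.0609 = $62,824.02

$62,824.02


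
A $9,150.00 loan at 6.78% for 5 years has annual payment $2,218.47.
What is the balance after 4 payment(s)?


Formula: Balance = PV*(1+r)^k - PMT*((1+r)^k - 1)/r
Growth: (1 + 0.0678)^4 = 1.300049
Accumulated factor: ((1+r)^k - 1)/r = 4.425499
Balance = $9,150.00 * 1.300049 - $2,218.47 * 4.425499
Balance = $2,077.61

$2,077.61


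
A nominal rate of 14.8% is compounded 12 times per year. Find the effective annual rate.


Formula: EAR = (1 + r/m)^m - 1
Period rate: r/m = 0.148 / 12 = 0.012333
Compounding: (1 + 0.012333)^12 = 1.158464
EAR = 1.158464 - 1 = 0.158464

0.158464


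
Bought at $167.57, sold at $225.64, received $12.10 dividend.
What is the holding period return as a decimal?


Formula: HPR = (P1 - P0 + D) / P0
Gain: $225.64 - $167.57 + $12.10 = $70.17
HPR = $70.17 / $167.57 = 0.4188

0.4188


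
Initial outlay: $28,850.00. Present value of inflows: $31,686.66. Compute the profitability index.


Formula: PI = PV(cash flows) / initial investment
Substituting: PI = $31,686.66 / $28,850.00
PI = 1.0983

1.0983


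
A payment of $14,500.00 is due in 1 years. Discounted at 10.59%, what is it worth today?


Formula: PV = FV / (1 + r)^n
Substituting: PV = $14,500.00 / (1 + 0.1059)^1
Discount factor: (1.1059)^1 = 1.1059
PV = $14,500.00 / 1.1059 = $13,111.49

$13,111.49


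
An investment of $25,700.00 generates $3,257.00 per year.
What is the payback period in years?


Formula: Payback = investment / annual cash flow
Substituting: Payback = $25,700.00 / $3,257.00
Payback = 7.8907 years

7.8907 years


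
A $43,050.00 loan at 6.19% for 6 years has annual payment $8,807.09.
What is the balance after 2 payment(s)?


Formula: Balance = PV*(1+r)^k - PMT*((1+r)^k - 1)/r
Growth: (1 + 0.0619)^2 = 1.127632
Accumulated factor: ((1+r)^k - 1)/r = 2.0619
Balance = $43,050.00 * 1.127632 - $8,807.09 * 2.0619
Balance = $30,385.20

$30,385.20


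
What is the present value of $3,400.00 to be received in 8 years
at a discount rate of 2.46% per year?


Formula: PV = FV / (1 + r)^n
Substituting: PV = $3,400.00 / (1 + 0.0246)^8
Discount factor: (1.0246)^8 = 1.214604
PV = $3,400.00 / 1.214604 = $2,799.27

$2,799.27


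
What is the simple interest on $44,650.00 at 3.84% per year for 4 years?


Formula: I = P * r * t
Substituting: I = $44,650.00 * 0.0384 * 4
Step: I = $44,650.00 * 0.1536
I = $6,858.24

$6,858.24


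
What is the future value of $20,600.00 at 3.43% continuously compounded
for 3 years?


Formula: FV = P * e^(r*t)
Exponent: r*t = 0.0343 * 3 = 0.1029
e^(0.1029) = 1.108381
FV = $20,600.00 * 1.108381 = $22,832.64

$22,832.64


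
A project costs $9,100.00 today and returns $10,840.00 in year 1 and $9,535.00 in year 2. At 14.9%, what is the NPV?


Formula: NPV = C0 + C1/(1+r) + C2/(1+r)^2
Discount C1: $10,840.00 / (1 + 0.149) = $9,434.29
Discount C2: $9,535.00 / (1 + 0.149)^2 = $7,222.39
NPV = -$9,100.00 + $9,434.29 + $7,222.39 = $7,556.68

$7,556.68


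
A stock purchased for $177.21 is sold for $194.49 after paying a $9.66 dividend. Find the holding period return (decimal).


Formula: HPR = (P1 - P0 + D) / P0
Gain: $194.49 - $177.21 + $9.66 = $26.94
HPR = $26.94 / $177.21 = 0.152

0.152


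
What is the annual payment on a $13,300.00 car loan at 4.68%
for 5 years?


Formula: PMT = PV * r / (1 - (1+r)^(-n))
Denominator: 1 - (1 + 0.0468)^(-5) = 0.204424
Numerator: $13,300.00 * 0.0468 = 622.44
PMT = 622.44 / 0.204424 = $3,044.84

$3,044.84


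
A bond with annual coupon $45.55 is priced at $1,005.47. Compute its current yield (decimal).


Formula: Current yield = annual coupon / price
Substituting: CY = $45.55 / $1,005.47
CY = 0.045302

0.045302


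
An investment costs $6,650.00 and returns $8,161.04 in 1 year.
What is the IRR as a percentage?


Formula: IRR = C1/C0 - 1
Substituting: IRR = $8,161.04 / $6,650.00 - 1
Ratio: 1.227224 - 1 = 0.227224
IRR = 22.7224%

22.7224%


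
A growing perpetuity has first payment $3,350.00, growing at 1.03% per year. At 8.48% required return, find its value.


Formula: PV = C / (r - g)
Spread: r - g = 0.0848 - 0.0103 = 0.0745
Substituting: PV = $3,350.00 / 0.0745
PV = $44,966.44

$44,966.44


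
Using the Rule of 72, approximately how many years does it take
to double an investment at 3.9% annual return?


Formula: Years ≈ 72 / r
Substituting: Years ≈ 72 / 3.9
Years ≈ 18.5

18.5 years


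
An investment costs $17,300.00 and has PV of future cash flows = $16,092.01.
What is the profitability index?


Formula: PI = PV(cash flows) / initial investment
Substituting: PI = $16,092.01 / $17,300.00
PI = 0.9302

0.9302


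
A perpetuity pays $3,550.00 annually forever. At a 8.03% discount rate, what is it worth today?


Formula: PV = C / r
Substituting: PV = $3,550.00 / 0.0803
PV = $44,209.22

$44,209.22


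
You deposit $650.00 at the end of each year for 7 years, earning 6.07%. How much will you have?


Formula: FV = PMT * ((1+r)^n - 1) / r
Growth factor: (1 + 0.0607)^7 = 1.510595
Numerator: 1.510595 - 1 = 0.510595
FV = $650.00 * 0.510595 / 0.0607 = $5,467.65

$5,467.65


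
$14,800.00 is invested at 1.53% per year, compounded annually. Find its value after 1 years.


Formula: FV = P * (1 + r)^n
Substituting: FV = $14,800.00 * (1 + 0.0153)^1
Growth factor: (1.0153)^1 = 1.0153
FV = $14,800.00 * 1.0153 = $15,026.44

$15,026.44


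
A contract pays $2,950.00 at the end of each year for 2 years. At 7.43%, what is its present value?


Formula: PV = PMT * (1 - (1+r)^(-n)) / r
Discount factor: (1 + 0.0743)^(-2) = 0.866461
Bracket: 1 - 0.866461 = 0.133539
PV = $2,950.00 * 0.133539 / 0.0743 = $5,302.03

$5,302.03


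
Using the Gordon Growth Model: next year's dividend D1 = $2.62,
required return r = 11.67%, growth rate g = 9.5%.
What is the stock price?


Formula: P = D1 / (r - g)
Spread: r - g = 0.1167 - 0.095 = 0.0217
Substituting: P = $2.62 / 0.0217
P = $120.74

$120.74


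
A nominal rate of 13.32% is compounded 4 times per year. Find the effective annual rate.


Formula: EAR = (1 + r/m)^m - 1
Period rate: r/m = 0.1332 / 4 = 0.0333
Compounding: (1 + 0.0333)^4 = 1.140002
EAR = 1.140002 - 1 = 0.140002

0.140002


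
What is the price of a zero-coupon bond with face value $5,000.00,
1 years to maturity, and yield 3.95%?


Formula: Price = FV / (1 + r)^n
Substituting: Price = $5,000.00 / (1 + 0.0395)^1
Discount factor: (1.0395)^1 = 1.0395
Price = $5,000.00 / 1.0395 = $4,810.00

$4,810.00


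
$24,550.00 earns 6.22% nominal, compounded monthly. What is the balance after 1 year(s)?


Formula: FV = P * (1 + r/m)^(m*t)
Period rate: r/m = 0.0622 / 12 = 0.005183
Total periods: m*t = 12 * 1 = 12
Growth factor: (1 + 0.005183)^12 = 1.064004
FV = $24,550.00 * 1.064004 = $26,121.30

$26,121.30


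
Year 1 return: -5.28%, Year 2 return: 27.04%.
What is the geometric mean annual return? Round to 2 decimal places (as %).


Formula: Geometric mean = ((1+r1)*(1+r2))^(1/2) - 1
Product: (1 + -0.0528) * (1 + 0.2704) = 0.9472 * 1.2704 = 1.203323
Square root: 1.203323^0.5 = 1.096961
Geometric mean = 1.096961 - 1 = 0.096961
As percentage: 9.70%

9.70%


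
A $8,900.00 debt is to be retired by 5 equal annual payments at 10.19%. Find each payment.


Formula: PMT = PV * r / (1 - (1+r)^(-n))
Denominator: 1 - (1 + 0.1019)^(-5) = 0.384414
Numerator: $8,900.00 * 0.1019 = 906.91
PMT = 906.91 / 0.384414 = $2,359.20

$2,359.20


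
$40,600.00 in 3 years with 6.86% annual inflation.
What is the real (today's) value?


Formula: Real value = nominal / (1 + inflation)^years
Price level: (1 + 0.0686)^3 = 1.220241
Real value = $40,600.00 / 1.220241 = $33,272.12

$33,272.12


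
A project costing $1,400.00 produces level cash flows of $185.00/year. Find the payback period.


Formula: Payback = investment / annual cash flow
Substituting: Payback = $1,400.00 / $185.00
Payback = 7.5676 years

7.5676 years


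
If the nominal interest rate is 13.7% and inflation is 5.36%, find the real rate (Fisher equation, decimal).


Formula: (1 + r_real) = (1 + r_nom) / (1 + inflation)
Substituting: (1 + r_real) = 1.137 / 1.0536
(1 + r_real) = 1.079157
r_real = 1.079157 - 1 = 0.079157

0.079157


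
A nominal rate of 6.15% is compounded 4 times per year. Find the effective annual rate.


Formula: EAR = (1 + r/m)^m - 1
Period rate: r/m = 0.0615 / 4 = 0.015375
Compounding: (1 + 0.015375)^4 = 1.062933
EAR = 1.062933 - 1 = 0.062933

0.062933


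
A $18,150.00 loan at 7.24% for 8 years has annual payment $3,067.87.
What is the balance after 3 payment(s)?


Formula: Balance = PV*(1+r)^k - PMT*((1+r)^k - 1)/r
Growth: (1 + 0.0724)^3 = 1.233305
Accumulated factor: ((1+r)^k - 1)/r = 3.222442
Balance = $18,150.00 * 1.233305 - $3,067.87 * 3.222442
Balance = $12,498.45

$12,498.45


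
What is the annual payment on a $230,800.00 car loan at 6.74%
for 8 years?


Formula: PMT = PV * r / (1 - (1+r)^(-n))
Denominator: 1 - (1 + 0.0674)^(-8) = 0.406552
Numerator: $230,800.00 * 0.0674 = 15555.92
PMT = 15555.92 / 0.406552 = $38,263.02

$38,263.02


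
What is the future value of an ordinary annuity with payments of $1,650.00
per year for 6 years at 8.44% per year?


Formula: FV = PMT * ((1+r)^n - 1) / r
Growth factor: (1 + 0.0844)^6 = 1.626062
Numerator: 1.626062 - 1 = 0.626062
FV = $1,650.00 * 0.626062 / 0.0844 = $12,239.36

$12,239.36


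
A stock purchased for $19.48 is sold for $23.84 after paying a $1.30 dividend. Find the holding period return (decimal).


Formula: HPR = (P1 - P0 + D) / P0
Gain: $23.84 - $19.48 + $1.30 = $5.66
HPR = $5.66 / $19.48 = 0.2906

0.2906


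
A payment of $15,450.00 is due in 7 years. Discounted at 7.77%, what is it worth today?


Formula: PV = FV / (1 + r)^n
Substituting: PV = $15,450.00 / (1 + 0.0777)^7
Discount factor: (1.0777)^7 = 1.688438
PV = $15,450.00 / 1.688438 = $9,150.47

$9,150.47


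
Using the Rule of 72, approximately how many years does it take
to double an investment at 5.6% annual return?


Formula: Years ≈ 72 / r
Substituting: Years ≈ 72 / 5.6
Years ≈ 12.9

12.9 years


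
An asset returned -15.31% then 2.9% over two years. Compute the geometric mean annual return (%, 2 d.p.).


Formula: Geometric mean = ((1+r1)*(1+r2))^(1/2) - 1
Product: (1 + -0.1531) * (1 + 0.029) = 0.8469 * 1.029 = 0.87146
Square root: 0.87146^0.5 = 0.93352
Geometric mean = 0.93352 - 1 = -0.06648
As percentage: -6.65%

-6.65%


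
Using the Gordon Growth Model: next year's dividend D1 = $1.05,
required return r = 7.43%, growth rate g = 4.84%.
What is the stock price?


Formula: P = D1 / (r - g)
Spread: r - g = 0.0743 - 0.0484 = 0.0259
Substituting: P = $1.05 / 0.0259
P = $40.54

$40.54


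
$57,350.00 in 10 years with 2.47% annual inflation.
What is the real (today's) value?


Formula: Real value = nominal / (1 + inflation)^years
Price level: (1 + 0.0247)^10 = 1.276343
Real value = $57,350.00 / 1.276343 = $44,933.07

$44,933.07


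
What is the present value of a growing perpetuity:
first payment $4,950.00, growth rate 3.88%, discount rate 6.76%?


Formula: PV = C / (r - g)
Spread: r - g = 0.0676 - 0.0388 = 0.0288
Substituting: PV = $4,950.00 / 0.0288
PV = $171,875.00

$171,875.00


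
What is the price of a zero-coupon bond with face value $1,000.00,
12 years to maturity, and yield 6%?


Formula: Price = FV / (1 + r)^n
Substituting: Price = $1,000.00 / (1 + 0.06)^12
Discount factor: (1.06)^12 = 2.012196
Price = $1,000.00 / 2.012196 = $496.97

$496.97


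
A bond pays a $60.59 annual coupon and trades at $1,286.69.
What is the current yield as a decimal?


Formula: Current yield = annual coupon / price
Substituting: CY = $60.59 / $1,286.69
CY = 0.04709

0.04709


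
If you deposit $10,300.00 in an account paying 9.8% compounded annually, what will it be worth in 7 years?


Formula: FV = P * (1 + r)^n
Substituting: FV = $10,300.00 * (1 + 0.098)^7
Growth factor: (1.098)^7 = 1.92405
FV = $10,300.00 * 1.92405 = $19,817.72

$19,817.72


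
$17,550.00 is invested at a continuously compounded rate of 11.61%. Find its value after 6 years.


Formula: FV = P * e^(r*t)
Exponent: r*t = 0.1161 * 6 = 0.6966
e^(0.6966) = 2.006918
FV = $17,550.00 * 2.006918 = $35,221.40

$35,221.40


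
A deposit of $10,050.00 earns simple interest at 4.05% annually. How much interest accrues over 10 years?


Formula: I = P * r * t
Substituting: I = $10,050.00 * 0.0405 * 10
Step: I = $10,050.00 * 0.405
I = $4,070.25

$4,070.25


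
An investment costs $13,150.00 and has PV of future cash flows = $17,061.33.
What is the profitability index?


Formula: PI = PV(cash flows) / initial investment
Substituting: PI = $17,061.33 / $13,150.00
PI = 1.2974

1.2974


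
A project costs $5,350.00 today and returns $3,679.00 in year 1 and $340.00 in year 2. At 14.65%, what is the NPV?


Formula: NPV = C0 + C1/(1+r) + C2/(1+r)^2
Discount C1: $3,679.00 / (1 + 0.1465) = $3,208.90
Discount C2: $340.00 / (1 + 0.1465)^2 = $258.66
NPV = -$5,350.00 + $3,208.90 + $258.66 = -$1,882.44

-$1,882.44


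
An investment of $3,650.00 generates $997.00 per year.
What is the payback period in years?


Formula: Payback = investment / annual cash flow
Substituting: Payback = $3,650.00 / $997.00
Payback = 3.661 years

3.661 years


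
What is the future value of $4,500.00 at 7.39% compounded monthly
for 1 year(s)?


Formula: FV = P * (1 + r/m)^(m*t)
Period rate: r/m = 0.0739 / 12 = 0.006158
Total periods: m*t = 12 * 1 = 12
Growth factor: (1 + 0.006158)^12 = 1.076455
FV = $4,500.00 * 1.076455 = $4,844.05

$4,844.05


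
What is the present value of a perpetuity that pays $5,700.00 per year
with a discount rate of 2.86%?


Formula: PV = C / r
Substituting: PV = $5,700.00 / 0.0286
PV = $199,300.70

$199,300.70


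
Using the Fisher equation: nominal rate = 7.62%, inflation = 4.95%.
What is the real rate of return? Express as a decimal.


Formula: (1 + r_real) = (1 + r_nom) / (1 + inflation)
Substituting: (1 + r_real) = 1.0762 / 1.0495
(1 + r_real) = 1.025441
r_real = 1.025441 - 1 = 0.025441

0.025441


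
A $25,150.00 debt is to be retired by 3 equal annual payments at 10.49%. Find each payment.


Formula: PMT = PV * r / (1 - (1+r)^(-n))
Denominator: 1 - (1 + 0.1049)^(-3) = 0.258637
Numerator: $25,150.00 * 0.1049 = 2638.235
PMT = 2638.235 / 0.258637 = $10,200.54

$10,200.54


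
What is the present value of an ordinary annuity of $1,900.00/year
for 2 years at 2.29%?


Formula: PV = PMT * (1 - (1+r)^(-n)) / r
Discount factor: (1 + 0.0229)^(-2) = 0.955727
Bracket: 1 - 0.955727 = 0.044273
PV = $1,900.00 * 0.044273 / 0.0229 = $3,673.34

$3,673.34


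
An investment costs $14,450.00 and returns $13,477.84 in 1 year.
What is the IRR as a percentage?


Formula: IRR = C1/C0 - 1
Substituting: IRR = $13,477.84 / $14,450.00 - 1
Ratio: 0.932722 - 1 = -0.067278
IRR = -6.7278%

-6.7278%


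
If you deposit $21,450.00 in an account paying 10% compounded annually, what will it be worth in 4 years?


Formula: FV = P * (1 + r)^n
Substituting: FV = $21,450.00 * (1 + 0.1)^4
Growth factor: (1.1)^4 = 1.4641
FV = $21,450.00 * 1.4641 = $31,404.95

$31,404.95


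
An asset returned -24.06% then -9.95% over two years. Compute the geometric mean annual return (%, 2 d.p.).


Formula: Geometric mean = ((1+r1)*(1+r2))^(1/2) - 1
Product: (1 + -0.2406) * (1 + -0.0995) = 0.7594 * 0.9005 = 0.68384
Square root: 0.68384^0.5 = 0.826946
Geometric mean = 0.826946 - 1 = -0.173054
As percentage: -17.31%

-17.31%


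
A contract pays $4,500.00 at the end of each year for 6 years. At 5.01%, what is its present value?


Formula: PV = PMT * (1 - (1+r)^(-n)) / r
Discount factor: (1 + 0.0501)^(-6) = 0.745789
Bracket: 1 - 0.745789 = 0.254211
PV = $4,500.00 * 0.254211 / 0.0501 = $22,833.31

$22,833.31


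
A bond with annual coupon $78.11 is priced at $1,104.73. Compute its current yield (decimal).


Formula: Current yield = annual coupon / price
Substituting: CY = $78.11 / $1,104.73
CY = 0.070705

0.070705


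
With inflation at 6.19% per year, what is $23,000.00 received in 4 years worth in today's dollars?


Formula: Real value = nominal / (1 + inflation)^years
Price level: (1 + 0.0619)^4 = 1.271553
Real value = $23,000.00 / 1.271553 = $18,088.12

$18,088.12


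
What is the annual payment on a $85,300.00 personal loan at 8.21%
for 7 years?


Formula: PMT = PV * r / (1 - (1+r)^(-n))
Denominator: 1 - (1 + 0.0821)^(-7) = 0.42439
Numerator: $85,300.00 * 0.0821 = 7003.13
PMT = 7003.13 / 0.42439 = $16,501.63

$16,501.63


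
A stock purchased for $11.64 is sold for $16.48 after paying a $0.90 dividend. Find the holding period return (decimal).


Formula: HPR = (P1 - P0 + D) / P0
Gain: $16.48 - $11.64 + $0.90 = $5.74
HPR = $5.74 / $11.64 = 0.4931

0.4931


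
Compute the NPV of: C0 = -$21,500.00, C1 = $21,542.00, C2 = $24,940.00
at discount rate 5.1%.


Formula: NPV = C0 + C1/(1+r) + C2/(1+r)^2
Discount C1: $21,542.00 / (1 + 0.051) = $20,496.67
Discount C2: $24,940.00 / (1 + 0.051)^2 = $22,578.29
NPV = -$21,500.00 + $20,496.67 + $22,578.29 = $21,574.96

$21,574.96


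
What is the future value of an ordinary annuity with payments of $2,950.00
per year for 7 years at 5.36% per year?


Formula: FV = PMT * ((1+r)^n - 1) / r
Growth factor: (1 + 0.0536)^7 = 1.44122
Numerator: 1.44122 - 1 = 0.44122
FV = $2,950.00 * 0.44122 / 0.0536 = $24,283.57

$24,283.57


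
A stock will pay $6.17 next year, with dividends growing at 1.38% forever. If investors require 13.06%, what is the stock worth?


Formula: P = D1 / (r - g)
Spread: r - g = 0.1306 - 0.0138 = 0.1168
Substituting: P = $6.17 / 0.1168
P = $52.83

$52.83


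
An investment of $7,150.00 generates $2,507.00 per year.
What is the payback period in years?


Formula: Payback = investment / annual cash flow
Substituting: Payback = $7,150.00 / $2,507.00
Payback = 2.852 years

2.852 years


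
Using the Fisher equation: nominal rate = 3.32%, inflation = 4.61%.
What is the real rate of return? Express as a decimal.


Formula: (1 + r_real) = (1 + r_nom) / (1 + inflation)
Substituting: (1 + r_real) = 1.0332 / 1.0461
(1 + r_real) = 0.987668
r_real = 0.987668 - 1 = -0.012332

-0.012332


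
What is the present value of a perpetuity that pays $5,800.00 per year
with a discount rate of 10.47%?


Formula: PV = C / r
Substituting: PV = $5,800.00 / 0.1047
PV = $55,396.37

$55,396.37


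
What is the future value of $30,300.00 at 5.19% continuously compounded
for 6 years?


Formula: FV = P * e^(r*t)
Exponent: r*t = 0.0519 * 6 = 0.3114
e^(0.3114) = 1.365335
FV = $30,300.00 * 1.365335 = $41,369.66

$41,369.66


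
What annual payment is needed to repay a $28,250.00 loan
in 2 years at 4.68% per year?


Formula: PMT = PV * r / (1 - (1+r)^(-n))
Denominator: 1 - (1 + 0.0468)^(-2) = 0.087417
Numerator: $28,250.00 * 0.0468 = 1322.1
PMT = 1322.1 / 0.087417 = $15,124.13

$15,124.13


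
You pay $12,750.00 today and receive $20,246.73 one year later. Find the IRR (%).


Formula: IRR = C1/C0 - 1
Substituting: IRR = $20,246.73 / $12,750.00 - 1
Ratio: 1.587979 - 1 = 0.587979
IRR = 58.7979%

58.7979%


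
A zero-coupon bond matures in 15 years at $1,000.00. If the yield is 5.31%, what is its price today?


Formula: Price = FV / (1 + r)^n
Substituting: Price = $1,000.00 / (1 + 0.0531)^15
Discount factor: (1.0531)^15 = 2.172922
Price = $1,000.00 / 2.172922 = $460.21

$460.21


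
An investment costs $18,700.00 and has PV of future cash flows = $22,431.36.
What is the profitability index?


Formula: PI = PV(cash flows) / initial investment
Substituting: PI = $22,431.36 / $18,700.00
PI = 1.1995

1.1995


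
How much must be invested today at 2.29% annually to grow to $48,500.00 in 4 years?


Formula: PV = FV / (1 + r)^n
Substituting: PV = $48,500.00 / (1 + 0.0229)^4
Discount factor: (1.0229)^4 = 1.094795
PV = $48,500.00 / 1.094795 = $44,300.54

$44,300.54


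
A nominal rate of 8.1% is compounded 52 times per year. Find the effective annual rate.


Formula: EAR = (1 + r/m)^m - 1
Period rate: r/m = 0.081 / 52 = 0.001558
Compounding: (1 + 0.001558)^52 = 1.084303
EAR = 1.084303 - 1 = 0.084303

0.084303


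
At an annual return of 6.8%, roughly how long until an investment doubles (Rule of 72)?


Formula: Years ≈ 72 / r
Substituting: Years ≈ 72 / 6.8
Years ≈ 10.6

10.6 years


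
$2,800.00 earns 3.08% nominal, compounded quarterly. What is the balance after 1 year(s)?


Formula: FV = P * (1 + r/m)^(m*t)
Period rate: r/m = 0.0308 / 4 = 0.0077
Total periods: m*t = 4 * 1 = 4
Growth factor: (1 + 0.0077)^4 = 1.031158
FV = $2,800.00 * 1.031158 = $2,887.24

$2,887.24


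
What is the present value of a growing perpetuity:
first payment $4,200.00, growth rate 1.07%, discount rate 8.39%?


Formula: PV = C / (r - g)
Spread: r - g = 0.0839 - 0.0107 = 0.0732
Substituting: PV = $4,200.00 / 0.0732
PV = $57,377.05

$57,377.05


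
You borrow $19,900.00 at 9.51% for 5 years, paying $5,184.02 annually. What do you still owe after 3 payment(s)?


Formula: Balance = PV*(1+r)^k - PMT*((1+r)^k - 1)/r
Growth: (1 + 0.0951)^3 = 1.313292
Accumulated factor: ((1+r)^k - 1)/r = 3.294344
Balance = $19,900.00 * 1.313292 - $5,184.02 * 3.294344
Balance = $9,056.57

$9,056.57


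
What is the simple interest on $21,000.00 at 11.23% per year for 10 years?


Formula: I = P * r * t
Substituting: I = $21,000.00 * 0.1123 * 10
Step: I = $21,000.00 * 1.123
I = $23,583.00

$23,583.00


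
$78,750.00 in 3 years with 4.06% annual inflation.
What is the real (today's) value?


Formula: Real value = nominal / (1 + inflation)^years
Price level: (1 + 0.0406)^3 = 1.126812
Real value = $78,750.00 / 1.126812 = $69,887.43

$69,887.43


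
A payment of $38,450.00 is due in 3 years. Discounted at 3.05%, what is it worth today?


Formula: PV = FV / (1 + r)^n
Substituting: PV = $38,450.00 / (1 + 0.0305)^3
Discount factor: (1.0305)^3 = 1.094319
PV = $38,450.00 / 1.094319 = $35,136.00

$35,136.00


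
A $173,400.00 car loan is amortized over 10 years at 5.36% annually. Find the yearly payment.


Formula: PMT = PV * r / (1 - (1+r)^(-n))
Denominator: 1 - (1 + 0.0536)^(-10) = 0.406744
Numerator: $173,400.00 * 0.0536 = 9294.24
PMT = 9294.24 / 0.406744 = $22,850.36

$22,850.36


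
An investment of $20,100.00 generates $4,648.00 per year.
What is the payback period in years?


Formula: Payback = investment / annual cash flow
Substituting: Payback = $20,100.00 / $4,648.00
Payback = 4.3244 years

4.3244 years


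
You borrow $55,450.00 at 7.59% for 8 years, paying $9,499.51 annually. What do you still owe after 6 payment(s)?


Formula: Balance = PV*(1+r)^k - PMT*((1+r)^k - 1)/r
Growth: (1 + 0.0759)^6 = 1.55107
Accumulated factor: ((1+r)^k - 1)/r = 7.260477
Balance = $55,450.00 * 1.55107 - $9,499.51 * 7.260477
Balance = $17,035.87

$17,035.87


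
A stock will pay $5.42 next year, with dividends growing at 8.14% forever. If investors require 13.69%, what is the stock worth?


Formula: P = D1 / (r - g)
Spread: r - g = 0.1369 - 0.0814 = 0.0555
Substituting: P = $5.42 / 0.0555
P = $97.66

$97.66


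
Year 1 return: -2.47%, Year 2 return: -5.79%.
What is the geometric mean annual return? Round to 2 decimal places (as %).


Formula: Geometric mean = ((1+r1)*(1+r2))^(1/2) - 1
Product: (1 + -0.0247) * (1 + -0.0579) = 0.9753 * 0.9421 = 0.91883
Square root: 0.91883^0.5 = 0.958556
Geometric mean = 0.958556 - 1 = -0.041444
As percentage: -4.14%

-4.14%


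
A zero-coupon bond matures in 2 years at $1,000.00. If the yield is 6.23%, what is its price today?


Formula: Price = FV / (1 + r)^n
Substituting: Price = $1,000.00 / (1 + 0.0623)^2
Discount factor: (1.0623)^2 = 1.128481
Price = $1,000.00 / 1.128481 = $886.15

$886.15


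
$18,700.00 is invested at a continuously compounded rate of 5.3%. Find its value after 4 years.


Formula: FV = P * e^(r*t)
Exponent: r*t = 0.053 * 4 = 0.212
e^(0.212) = 1.236148
FV = $18,700.00 * 1.236148 = $23,115.97

$23,115.97


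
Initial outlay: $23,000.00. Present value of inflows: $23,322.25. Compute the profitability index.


Formula: PI = PV(cash flows) / initial investment
Substituting: PI = $23,322.25 / $23,000.00
PI = 1.014

1.014


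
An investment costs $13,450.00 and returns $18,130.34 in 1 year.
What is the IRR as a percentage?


Formula: IRR = C1/C0 - 1
Substituting: IRR = $18,130.34 / $13,450.00 - 1
Ratio: 1.347981 - 1 = 0.347981
IRR = 34.7981%

34.7981%


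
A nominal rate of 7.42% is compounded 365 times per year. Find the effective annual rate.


Formula: EAR = (1 + r/m)^m - 1
Period rate: r/m = 0.0742 / 365 = 0.000203
Compounding: (1 + 0.000203)^365 = 1.077014
EAR = 1.077014 - 1 = 0.077014

0.077014


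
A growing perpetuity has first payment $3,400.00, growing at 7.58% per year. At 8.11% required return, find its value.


Formula: PV = C / (r - g)
Spread: r - g = 0.0811 - 0.0758 = 0.0053
Substituting: PV = $3,400.00 / 0.0053
PV = $641,509.43

$641,509.43


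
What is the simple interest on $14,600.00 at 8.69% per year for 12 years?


Formula: I = P * r * t
Substituting: I = $14,600.00 * 0.0869 * 12
Step: I = $14,600.00 * 1.0428
I = $15,224.88

$15,224.88


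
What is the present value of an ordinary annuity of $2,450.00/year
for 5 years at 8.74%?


Formula: PV = PMT * (1 - (1+r)^(-n)) / r
Discount factor: (1 + 0.0874)^(-5) = 0.657739
Bracket: 1 - 0.657739 = 0.342261
PV = $2,450.00 * 0.342261 / 0.0874 = $9,594.28

$9,594.28


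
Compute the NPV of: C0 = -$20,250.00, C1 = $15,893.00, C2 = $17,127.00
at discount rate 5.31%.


Formula: NPV = C0 + C1/(1+r) + C2/(1+r)^2
Discount C1: $15,893.00 / (1 + 0.0531) = $15,091.63
Discount C2: $17,127.00 / (1 + 0.0531)^2 = $15,443.37
NPV = -$20,250.00 + $15,091.63 + $15,443.37 = $10,285.00

$10,285.00


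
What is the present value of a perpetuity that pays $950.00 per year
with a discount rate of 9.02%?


Formula: PV = C / r
Substituting: PV = $950.00 / 0.0902
PV = $10,532.15

$10,532.15


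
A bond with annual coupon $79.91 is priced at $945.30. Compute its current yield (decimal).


Formula: Current yield = annual coupon / price
Substituting: CY = $79.91 / $945.30
CY = 0.084534

0.084534


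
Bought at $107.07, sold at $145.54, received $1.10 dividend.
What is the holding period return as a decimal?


Formula: HPR = (P1 - P0 + D) / P0
Gain: $145.54 - $107.07 + $1.10 = $39.57
HPR = $39.57 / $107.07 = 0.3696

0.3696


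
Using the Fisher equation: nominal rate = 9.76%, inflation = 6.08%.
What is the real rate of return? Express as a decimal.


Formula: (1 + r_real) = (1 + r_nom) / (1 + inflation)
Substituting: (1 + r_real) = 1.0976 / 1.0608
(1 + r_real) = 1.034691
r_real = 1.034691 - 1 = 0.034691

0.034691


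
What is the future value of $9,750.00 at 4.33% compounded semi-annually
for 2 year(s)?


Formula: FV = P * (1 + r/m)^(m*t)
Period rate: r/m = 0.0433 / 2 = 0.02165
Total periods: m*t = 2 * 2 = 4
Growth factor: (1 + 0.02165)^4 = 1.089453
FV = $9,750.00 * 1.089453 = $10,622.17

$10,622.17


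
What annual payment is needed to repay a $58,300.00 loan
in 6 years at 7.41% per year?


Formula: PMT = PV * r / (1 - (1+r)^(-n))
Denominator: 1 - (1 + 0.0741)^(-6) = 0.348774
Numerator: $58,300.00 * 0.0741 = 4320.03
PMT = 4320.03 / 0.348774 = $12,386.33

$12,386.33


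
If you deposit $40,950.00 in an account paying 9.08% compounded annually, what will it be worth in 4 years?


Formula: FV = P * (1 + r)^n
Substituting: FV = $40,950.00 * (1 + 0.0908)^4
Growth factor: (1.0908)^4 = 1.41573
FV = $40,950.00 * 1.41573 = $57,974.15

$57,974.15


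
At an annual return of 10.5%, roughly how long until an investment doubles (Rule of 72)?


Formula: Years ≈ 72 / r
Substituting: Years ≈ 72 / 10.5
Years ≈ 6.9

6.9 years


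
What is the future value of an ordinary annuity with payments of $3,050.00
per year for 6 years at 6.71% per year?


Formula: FV = PMT * ((1+r)^n - 1) / r
Growth factor: (1 + 0.0671)^6 = 1.476491
Numerator: 1.476491 - 1 = 0.476491
FV = $3,050.00 * 0.476491 / 0.0671 = $21,658.67

$21,658.67


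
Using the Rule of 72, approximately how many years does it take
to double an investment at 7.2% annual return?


Formula: Years ≈ 72 / r
Substituting: Years ≈ 72 / 7.2
Years ≈ 10.0

10.0 years


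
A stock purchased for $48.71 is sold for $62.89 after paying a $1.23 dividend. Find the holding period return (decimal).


Formula: HPR = (P1 - P0 + D) / P0
Gain: $62.89 - $48.71 + $1.23 = $15.41
HPR = $15.41 / $48.71 = 0.3164

0.3164
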